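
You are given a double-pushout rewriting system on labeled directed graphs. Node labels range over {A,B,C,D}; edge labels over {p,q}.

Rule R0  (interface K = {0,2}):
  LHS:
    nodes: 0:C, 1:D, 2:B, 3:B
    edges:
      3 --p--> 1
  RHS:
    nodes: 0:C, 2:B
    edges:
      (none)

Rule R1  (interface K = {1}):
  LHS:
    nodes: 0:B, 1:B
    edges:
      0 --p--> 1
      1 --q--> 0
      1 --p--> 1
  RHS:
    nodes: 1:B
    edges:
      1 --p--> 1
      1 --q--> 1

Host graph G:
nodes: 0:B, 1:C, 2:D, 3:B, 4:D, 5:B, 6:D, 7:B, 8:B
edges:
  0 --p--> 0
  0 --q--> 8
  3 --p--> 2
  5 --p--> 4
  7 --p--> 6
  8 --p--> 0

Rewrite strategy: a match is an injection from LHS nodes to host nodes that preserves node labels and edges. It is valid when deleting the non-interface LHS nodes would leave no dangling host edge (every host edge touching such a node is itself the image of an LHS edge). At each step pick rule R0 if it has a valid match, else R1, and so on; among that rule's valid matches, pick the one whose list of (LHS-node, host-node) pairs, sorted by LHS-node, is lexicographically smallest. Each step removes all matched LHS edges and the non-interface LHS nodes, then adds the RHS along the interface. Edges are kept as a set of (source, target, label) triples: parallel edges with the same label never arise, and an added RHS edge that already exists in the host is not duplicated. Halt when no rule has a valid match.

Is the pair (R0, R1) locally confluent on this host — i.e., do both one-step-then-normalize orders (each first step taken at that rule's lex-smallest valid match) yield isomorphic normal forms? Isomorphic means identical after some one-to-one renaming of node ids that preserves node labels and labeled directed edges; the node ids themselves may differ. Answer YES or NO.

Answer: YES

Rewrite trace:
branch R0-first: apply at {0↦1, 1↦2, 2↦0, 3↦3} → |E|=5, then 3 more step(s) → NF |V|=2 |E|=2 V={0:B, 1:C} E=0-p->0 0-q->0
branch R1-first: apply at {0↦8, 1↦0} → |E|=5, then 3 more step(s) → NF |V|=2 |E|=2 V={0:B, 1:C} E=0-p->0 0-q->0
graphs isomorphic (equal up to label-preserving node renaming)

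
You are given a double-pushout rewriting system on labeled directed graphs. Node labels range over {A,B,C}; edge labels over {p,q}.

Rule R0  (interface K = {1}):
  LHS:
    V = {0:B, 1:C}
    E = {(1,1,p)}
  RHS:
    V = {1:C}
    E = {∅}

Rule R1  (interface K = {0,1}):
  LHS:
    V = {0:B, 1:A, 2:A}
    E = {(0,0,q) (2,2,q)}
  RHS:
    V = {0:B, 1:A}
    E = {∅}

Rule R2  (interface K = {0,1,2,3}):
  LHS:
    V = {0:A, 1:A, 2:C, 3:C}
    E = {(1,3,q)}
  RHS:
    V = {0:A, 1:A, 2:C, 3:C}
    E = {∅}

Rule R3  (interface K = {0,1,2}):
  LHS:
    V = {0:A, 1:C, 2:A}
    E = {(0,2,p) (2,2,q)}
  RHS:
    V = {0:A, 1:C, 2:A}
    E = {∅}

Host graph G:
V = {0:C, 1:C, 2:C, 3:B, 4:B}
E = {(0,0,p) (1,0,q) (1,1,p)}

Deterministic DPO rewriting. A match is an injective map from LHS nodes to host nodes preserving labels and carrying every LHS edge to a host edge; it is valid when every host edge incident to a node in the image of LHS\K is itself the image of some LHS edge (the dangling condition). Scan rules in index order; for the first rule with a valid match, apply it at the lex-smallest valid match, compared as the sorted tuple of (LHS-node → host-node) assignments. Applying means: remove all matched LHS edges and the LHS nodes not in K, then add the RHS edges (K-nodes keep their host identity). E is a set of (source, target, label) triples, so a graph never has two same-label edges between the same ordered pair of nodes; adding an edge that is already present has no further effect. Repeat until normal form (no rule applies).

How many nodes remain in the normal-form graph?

initial: |V|=5 |E|=3  E = 0-p->0 1-q->0 1-p->1
step 1: apply R0 at {0↦3, 1↦0}  → |V|=4 |E|=2  E = 1-q->0 1-p->1
step 2: apply R0 at {0↦4, 1↦1}  → |V|=3 |E|=1  E = 1-q->0
final graph: no rule applies after step 2
NF nodes: {0:C, 1:C, 2:C}

Answer: 3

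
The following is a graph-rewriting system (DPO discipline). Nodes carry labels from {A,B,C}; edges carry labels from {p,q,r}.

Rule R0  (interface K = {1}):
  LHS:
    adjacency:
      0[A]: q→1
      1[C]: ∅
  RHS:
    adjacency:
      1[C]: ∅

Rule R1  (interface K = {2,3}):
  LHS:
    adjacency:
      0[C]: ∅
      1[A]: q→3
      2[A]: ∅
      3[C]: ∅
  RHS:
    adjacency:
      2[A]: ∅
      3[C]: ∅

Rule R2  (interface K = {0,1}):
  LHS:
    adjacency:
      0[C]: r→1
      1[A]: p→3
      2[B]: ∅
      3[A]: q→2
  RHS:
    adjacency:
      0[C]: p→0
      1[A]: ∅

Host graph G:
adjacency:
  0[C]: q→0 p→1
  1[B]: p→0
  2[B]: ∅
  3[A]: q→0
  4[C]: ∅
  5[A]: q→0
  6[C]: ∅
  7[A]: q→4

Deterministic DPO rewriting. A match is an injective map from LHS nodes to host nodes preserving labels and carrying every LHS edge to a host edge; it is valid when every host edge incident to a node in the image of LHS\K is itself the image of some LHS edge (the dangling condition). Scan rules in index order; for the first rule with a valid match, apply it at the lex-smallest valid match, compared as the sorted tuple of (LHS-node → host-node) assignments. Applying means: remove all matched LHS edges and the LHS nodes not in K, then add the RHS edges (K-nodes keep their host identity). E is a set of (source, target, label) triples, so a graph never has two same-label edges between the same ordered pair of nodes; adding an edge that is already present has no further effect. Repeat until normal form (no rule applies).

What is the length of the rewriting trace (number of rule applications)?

[0] host  ⇒  8 nodes, 6 edges  {0-q->0 0-p->1 1-p->0 3-q->0 5-q->0 7-q->4}
[1] R0 @ {0↦3, 1↦0}  ⇒  7 nodes, 5 edges  {0-q->0 0-p->1 1-p->0 5-q->0 7-q->4}
[2] R0 @ {0↦5, 1↦0}  ⇒  6 nodes, 4 edges  {0-q->0 0-p->1 1-p->0 7-q->4}
[3] R0 @ {0↦7, 1↦4}  ⇒  5 nodes, 3 edges  {0-q->0 0-p->1 1-p->0}
final graph: no rule applies after step 3

Answer: 3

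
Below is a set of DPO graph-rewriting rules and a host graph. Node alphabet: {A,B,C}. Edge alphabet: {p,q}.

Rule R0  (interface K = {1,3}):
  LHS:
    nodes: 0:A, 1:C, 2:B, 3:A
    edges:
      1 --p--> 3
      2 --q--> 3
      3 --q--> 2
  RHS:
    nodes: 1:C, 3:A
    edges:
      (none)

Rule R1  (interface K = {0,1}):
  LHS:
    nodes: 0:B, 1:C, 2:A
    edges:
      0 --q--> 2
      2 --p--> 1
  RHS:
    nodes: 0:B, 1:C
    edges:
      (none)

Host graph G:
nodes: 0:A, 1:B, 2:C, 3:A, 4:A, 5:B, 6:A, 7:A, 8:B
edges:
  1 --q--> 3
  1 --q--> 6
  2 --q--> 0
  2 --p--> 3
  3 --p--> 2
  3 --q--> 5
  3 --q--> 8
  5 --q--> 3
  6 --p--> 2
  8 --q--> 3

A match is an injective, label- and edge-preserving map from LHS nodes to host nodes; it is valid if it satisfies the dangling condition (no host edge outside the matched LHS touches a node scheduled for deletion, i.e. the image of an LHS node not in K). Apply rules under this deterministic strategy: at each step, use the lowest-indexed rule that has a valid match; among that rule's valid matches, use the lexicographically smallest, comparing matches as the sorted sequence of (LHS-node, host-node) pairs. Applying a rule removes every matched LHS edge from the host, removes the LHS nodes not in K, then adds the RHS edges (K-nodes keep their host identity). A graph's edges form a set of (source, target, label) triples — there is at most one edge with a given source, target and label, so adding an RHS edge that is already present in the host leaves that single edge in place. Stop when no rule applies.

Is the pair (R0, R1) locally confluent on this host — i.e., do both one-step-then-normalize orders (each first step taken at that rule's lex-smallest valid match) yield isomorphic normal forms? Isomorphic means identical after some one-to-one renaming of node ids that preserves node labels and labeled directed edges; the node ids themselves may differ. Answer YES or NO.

branch R0-first: apply at {0↦4, 1↦2, 2↦5, 3↦3} → |E|=7, then 1 more step(s) → NF |V|=6 |E|=5 V={0:A, 1:B, 2:C, 3:A, 7:A, 8:B} E=1-q->3 2-q->0 3-p->2 3-q->8 8-q->3
branch R1-first: apply at {0↦1, 1↦2, 2↦6} → |E|=8, then 1 more step(s) → NF |V|=6 |E|=5 V={0:A, 1:B, 2:C, 3:A, 7:A, 8:B} E=1-q->3 2-q->0 3-p->2 3-q->8 8-q->3
graphs isomorphic (equal up to label-preserving node renaming)

Answer: YES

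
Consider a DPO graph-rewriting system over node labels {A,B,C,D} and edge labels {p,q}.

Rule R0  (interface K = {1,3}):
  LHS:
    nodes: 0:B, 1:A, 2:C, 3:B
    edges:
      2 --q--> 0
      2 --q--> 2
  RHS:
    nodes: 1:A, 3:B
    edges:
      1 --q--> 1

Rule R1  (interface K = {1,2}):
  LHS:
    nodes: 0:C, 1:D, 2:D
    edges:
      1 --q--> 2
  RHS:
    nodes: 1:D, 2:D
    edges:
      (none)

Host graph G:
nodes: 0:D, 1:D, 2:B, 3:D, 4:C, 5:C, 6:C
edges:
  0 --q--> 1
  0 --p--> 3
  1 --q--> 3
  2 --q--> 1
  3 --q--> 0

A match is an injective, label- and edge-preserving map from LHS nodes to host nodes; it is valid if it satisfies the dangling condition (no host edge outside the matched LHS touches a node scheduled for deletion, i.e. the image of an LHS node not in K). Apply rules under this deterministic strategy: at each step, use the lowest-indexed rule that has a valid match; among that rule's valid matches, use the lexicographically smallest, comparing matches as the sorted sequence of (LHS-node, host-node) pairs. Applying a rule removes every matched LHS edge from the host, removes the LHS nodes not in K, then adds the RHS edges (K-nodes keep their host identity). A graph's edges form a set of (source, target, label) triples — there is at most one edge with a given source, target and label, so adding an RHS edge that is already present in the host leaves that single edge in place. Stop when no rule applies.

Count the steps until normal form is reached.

start.  V:7 E:5  edges: 0-q->1 0-p->3 1-q->3 2-q->1 3-q->0
1. fire R1 via {0↦4, 1↦0, 2↦1}  →  V:6 E:4  edges: 0-p->3 1-q->3 2-q->1 3-q->0
2. fire R1 via {0↦5, 1↦1, 2↦3}  →  V:5 E:3  edges: 0-p->3 2-q->1 3-q->0
3. fire R1 via {0↦6, 1↦3, 2↦0}  →  V:4 E:2  edges: 0-p->3 2-q->1
final graph: no rule applies after step 3

Answer: 3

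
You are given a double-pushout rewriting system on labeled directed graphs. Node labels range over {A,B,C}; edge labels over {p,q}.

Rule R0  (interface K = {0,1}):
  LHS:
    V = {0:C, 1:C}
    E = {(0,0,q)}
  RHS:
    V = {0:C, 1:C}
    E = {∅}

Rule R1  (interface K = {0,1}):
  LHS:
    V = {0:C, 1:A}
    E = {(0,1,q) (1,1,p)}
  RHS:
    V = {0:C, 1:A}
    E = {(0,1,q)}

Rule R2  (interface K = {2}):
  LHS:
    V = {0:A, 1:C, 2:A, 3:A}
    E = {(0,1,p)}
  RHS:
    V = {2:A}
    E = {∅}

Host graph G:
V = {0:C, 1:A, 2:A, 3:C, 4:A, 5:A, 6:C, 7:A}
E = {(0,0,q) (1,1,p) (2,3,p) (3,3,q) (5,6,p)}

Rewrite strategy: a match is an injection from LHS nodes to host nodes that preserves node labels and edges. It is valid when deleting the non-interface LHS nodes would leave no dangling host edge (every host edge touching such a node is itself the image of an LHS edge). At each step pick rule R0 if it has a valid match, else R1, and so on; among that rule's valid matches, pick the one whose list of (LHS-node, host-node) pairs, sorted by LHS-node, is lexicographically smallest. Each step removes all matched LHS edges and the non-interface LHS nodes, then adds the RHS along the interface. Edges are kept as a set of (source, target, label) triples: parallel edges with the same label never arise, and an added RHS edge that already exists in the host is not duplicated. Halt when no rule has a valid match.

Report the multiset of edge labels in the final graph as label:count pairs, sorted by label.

initial: |V|=8 |E|=5  E = 0-q->0 1-p->1 2-p->3 3-q->3 5-p->6
step 1: apply R0 at {0↦0, 1↦3}  → |V|=8 |E|=4  E = 1-p->1 2-p->3 3-q->3 5-p->6
step 2: apply R0 at {0↦3, 1↦0}  → |V|=8 |E|=3  E = 1-p->1 2-p->3 5-p->6
step 3: apply R2 at {0↦2, 1↦3, 2↦1, 3↦4}  → |V|=5 |E|=2  E = 1-p->1 5-p->6
step 4: apply R2 at {0↦5, 1↦6, 2↦1, 3↦7}  → |V|=2 |E|=1  E = 1-p->1
normal form: no rule applies after step 4
NF edges: [(1, 1, 'p')]

Answer: p:1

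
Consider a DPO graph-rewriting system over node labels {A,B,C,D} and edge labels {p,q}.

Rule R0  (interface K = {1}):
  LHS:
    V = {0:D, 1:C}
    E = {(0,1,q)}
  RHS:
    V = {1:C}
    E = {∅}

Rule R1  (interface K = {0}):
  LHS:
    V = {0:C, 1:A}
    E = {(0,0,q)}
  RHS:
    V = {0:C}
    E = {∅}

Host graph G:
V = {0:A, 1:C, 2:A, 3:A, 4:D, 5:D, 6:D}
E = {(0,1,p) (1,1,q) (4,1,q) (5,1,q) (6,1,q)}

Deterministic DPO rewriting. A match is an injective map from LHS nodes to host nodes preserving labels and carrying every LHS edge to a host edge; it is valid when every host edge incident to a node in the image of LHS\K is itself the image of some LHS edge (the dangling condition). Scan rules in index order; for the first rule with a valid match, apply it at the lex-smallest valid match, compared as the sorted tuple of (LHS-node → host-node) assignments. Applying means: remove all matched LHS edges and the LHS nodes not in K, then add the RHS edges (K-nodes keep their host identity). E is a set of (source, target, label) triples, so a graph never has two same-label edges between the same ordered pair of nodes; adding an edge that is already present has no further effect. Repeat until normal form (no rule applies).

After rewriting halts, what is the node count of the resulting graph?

[0] host  ⇒  7 nodes, 5 edges  {0-p->1 1-q->1 4-q->1 5-q->1 6-q->1}
[1] R0 @ {0↦4, 1↦1}  ⇒  6 nodes, 4 edges  {0-p->1 1-q->1 5-q->1 6-q->1}
[2] R0 @ {0↦5, 1↦1}  ⇒  5 nodes, 3 edges  {0-p->1 1-q->1 6-q->1}
[3] R0 @ {0↦6, 1↦1}  ⇒  4 nodes, 2 edges  {0-p->1 1-q->1}
[4] R1 @ {0↦1, 1↦2}  ⇒  3 nodes, 1 edges  {0-p->1}
final graph: no rule applies after step 4
NF nodes: {0:A, 1:C, 3:A}

Answer: 3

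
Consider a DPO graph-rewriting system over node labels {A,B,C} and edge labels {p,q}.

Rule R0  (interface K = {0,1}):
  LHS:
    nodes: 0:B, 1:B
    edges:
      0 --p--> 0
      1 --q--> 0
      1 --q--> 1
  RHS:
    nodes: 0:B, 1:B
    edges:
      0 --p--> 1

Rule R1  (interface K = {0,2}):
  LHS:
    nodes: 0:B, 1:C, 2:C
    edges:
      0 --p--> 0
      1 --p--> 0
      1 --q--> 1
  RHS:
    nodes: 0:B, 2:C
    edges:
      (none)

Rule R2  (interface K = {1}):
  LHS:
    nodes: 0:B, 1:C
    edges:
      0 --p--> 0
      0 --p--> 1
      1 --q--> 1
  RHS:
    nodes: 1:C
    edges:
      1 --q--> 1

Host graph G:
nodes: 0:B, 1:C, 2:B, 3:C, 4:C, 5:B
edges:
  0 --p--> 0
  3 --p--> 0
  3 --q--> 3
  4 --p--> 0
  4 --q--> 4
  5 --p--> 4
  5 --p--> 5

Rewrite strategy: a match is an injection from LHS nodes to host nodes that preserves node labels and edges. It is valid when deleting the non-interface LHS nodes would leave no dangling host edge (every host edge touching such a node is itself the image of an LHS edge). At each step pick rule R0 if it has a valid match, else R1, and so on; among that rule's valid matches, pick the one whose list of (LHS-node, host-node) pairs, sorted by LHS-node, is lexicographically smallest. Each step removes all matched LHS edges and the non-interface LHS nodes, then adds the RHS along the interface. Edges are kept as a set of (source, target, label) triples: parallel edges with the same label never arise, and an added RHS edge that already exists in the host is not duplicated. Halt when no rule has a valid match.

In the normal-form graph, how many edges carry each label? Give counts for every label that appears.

Answer: p:1 q:1

Steps:
[0] host  ⇒  6 nodes, 7 edges  {0-p->0 3-p->0 3-q->3 4-p->0 4-q->4 5-p->4 5-p->5}
[1] R1 @ {0↦0, 1↦3, 2↦1}  ⇒  5 nodes, 4 edges  {4-p->0 4-q->4 5-p->4 5-p->5}
[2] R2 @ {0↦5, 1↦4}  ⇒  4 nodes, 2 edges  {4-p->0 4-q->4}
final graph: no rule applies after step 2
NF edges: [(4, 0, 'p'), (4, 4, 'q')]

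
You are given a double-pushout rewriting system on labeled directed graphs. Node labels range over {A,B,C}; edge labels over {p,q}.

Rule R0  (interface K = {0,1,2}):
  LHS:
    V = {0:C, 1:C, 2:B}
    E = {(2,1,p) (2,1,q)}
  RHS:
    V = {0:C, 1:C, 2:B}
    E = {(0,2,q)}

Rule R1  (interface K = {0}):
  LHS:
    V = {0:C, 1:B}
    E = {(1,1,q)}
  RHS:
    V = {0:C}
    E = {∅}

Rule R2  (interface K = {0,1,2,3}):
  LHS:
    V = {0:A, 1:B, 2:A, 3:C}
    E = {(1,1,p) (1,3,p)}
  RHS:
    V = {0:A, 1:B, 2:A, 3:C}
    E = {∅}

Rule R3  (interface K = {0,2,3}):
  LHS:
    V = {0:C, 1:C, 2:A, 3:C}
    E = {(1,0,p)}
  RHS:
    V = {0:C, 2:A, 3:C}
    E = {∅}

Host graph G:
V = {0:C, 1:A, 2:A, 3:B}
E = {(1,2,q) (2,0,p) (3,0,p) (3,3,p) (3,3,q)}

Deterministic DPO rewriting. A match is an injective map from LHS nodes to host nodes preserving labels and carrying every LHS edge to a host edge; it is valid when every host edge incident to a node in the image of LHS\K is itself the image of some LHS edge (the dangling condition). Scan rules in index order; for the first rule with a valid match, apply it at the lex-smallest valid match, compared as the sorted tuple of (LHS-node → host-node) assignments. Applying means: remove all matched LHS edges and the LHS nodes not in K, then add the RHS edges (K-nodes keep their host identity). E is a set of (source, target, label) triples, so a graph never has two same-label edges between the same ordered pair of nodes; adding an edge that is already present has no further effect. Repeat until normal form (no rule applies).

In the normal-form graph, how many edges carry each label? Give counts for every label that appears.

start.  V:4 E:5  edges: 1-q->2 2-p->0 3-p->0 3-p->3 3-q->3
1. fire R2 via {0↦1, 1↦3, 2↦2, 3↦0}  →  V:4 E:3  edges: 1-q->2 2-p->0 3-q->3
2. fire R1 via {0↦0, 1↦3}  →  V:3 E:2  edges: 1-q->2 2-p->0
halt: no rule applies after step 2
NF edges: [(1, 2, 'q'), (2, 0, 'p')]

Answer: p:1 q:1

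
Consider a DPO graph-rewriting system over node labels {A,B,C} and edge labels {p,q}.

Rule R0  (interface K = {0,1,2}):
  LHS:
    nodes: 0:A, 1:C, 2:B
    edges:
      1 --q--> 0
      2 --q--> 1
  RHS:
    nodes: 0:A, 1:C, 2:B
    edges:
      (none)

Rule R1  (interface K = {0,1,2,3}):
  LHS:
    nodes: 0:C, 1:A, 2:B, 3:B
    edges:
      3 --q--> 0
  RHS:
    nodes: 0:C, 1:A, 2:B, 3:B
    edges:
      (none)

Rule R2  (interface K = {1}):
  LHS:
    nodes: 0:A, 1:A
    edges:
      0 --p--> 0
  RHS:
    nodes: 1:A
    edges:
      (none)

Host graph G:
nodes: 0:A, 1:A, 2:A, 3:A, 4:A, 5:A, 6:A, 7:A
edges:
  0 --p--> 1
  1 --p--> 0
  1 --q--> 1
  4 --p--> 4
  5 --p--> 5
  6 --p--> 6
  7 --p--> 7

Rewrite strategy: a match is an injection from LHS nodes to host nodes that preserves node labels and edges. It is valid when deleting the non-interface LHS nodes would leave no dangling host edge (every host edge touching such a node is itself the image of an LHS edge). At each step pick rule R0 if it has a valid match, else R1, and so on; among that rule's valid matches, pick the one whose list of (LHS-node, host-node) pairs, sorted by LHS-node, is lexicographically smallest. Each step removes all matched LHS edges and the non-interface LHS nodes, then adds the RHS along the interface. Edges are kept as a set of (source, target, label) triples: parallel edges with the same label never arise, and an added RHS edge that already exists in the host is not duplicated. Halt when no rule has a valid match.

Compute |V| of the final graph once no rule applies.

start.  V:8 E:7  edges: 0-p->1 1-p->0 1-q->1 4-p->4 5-p->5 6-p->6 7-p->7
1. fire R2 via {0↦4, 1↦0}  →  V:7 E:6  edges: 0-p->1 1-p->0 1-q->1 5-p->5 6-p->6 7-p->7
2. fire R2 via {0↦5, 1↦0}  →  V:6 E:5  edges: 0-p->1 1-p->0 1-q->1 6-p->6 7-p->7
3. fire R2 via {0↦6, 1↦0}  →  V:5 E:4  edges: 0-p->1 1-p->0 1-q->1 7-p->7
4. fire R2 via {0↦7, 1↦0}  →  V:4 E:3  edges: 0-p->1 1-p->0 1-q->1
normal form: no rule applies after step 4
NF nodes: {0:A, 1:A, 2:A, 3:A}

Answer: 4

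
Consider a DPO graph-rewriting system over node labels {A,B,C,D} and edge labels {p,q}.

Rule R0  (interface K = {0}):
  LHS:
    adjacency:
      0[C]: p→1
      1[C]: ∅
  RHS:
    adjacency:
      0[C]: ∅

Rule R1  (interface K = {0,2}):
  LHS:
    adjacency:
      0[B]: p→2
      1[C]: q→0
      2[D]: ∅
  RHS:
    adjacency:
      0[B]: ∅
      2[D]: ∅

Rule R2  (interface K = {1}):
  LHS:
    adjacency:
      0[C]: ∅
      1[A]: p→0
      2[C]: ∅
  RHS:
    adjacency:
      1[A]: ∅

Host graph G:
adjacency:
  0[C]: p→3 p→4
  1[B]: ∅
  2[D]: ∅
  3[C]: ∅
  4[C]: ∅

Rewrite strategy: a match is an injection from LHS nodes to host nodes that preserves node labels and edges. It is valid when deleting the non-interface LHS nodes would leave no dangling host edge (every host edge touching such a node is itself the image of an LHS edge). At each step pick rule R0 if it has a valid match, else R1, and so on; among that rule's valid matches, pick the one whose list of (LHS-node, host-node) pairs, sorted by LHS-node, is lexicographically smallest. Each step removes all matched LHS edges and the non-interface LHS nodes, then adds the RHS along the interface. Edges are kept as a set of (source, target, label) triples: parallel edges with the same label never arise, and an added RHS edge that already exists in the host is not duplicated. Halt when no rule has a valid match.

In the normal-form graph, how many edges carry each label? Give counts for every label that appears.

start.  V:5 E:2  edges: 0-p->3 0-p->4
1. fire R0 via {0↦0, 1↦3}  →  V:4 E:1  edges: 0-p->4
2. fire R0 via {0↦0, 1↦4}  →  V:3 E:0  edges: ∅
final graph: no rule applies after step 2
NF edges: []

Answer: (no edges)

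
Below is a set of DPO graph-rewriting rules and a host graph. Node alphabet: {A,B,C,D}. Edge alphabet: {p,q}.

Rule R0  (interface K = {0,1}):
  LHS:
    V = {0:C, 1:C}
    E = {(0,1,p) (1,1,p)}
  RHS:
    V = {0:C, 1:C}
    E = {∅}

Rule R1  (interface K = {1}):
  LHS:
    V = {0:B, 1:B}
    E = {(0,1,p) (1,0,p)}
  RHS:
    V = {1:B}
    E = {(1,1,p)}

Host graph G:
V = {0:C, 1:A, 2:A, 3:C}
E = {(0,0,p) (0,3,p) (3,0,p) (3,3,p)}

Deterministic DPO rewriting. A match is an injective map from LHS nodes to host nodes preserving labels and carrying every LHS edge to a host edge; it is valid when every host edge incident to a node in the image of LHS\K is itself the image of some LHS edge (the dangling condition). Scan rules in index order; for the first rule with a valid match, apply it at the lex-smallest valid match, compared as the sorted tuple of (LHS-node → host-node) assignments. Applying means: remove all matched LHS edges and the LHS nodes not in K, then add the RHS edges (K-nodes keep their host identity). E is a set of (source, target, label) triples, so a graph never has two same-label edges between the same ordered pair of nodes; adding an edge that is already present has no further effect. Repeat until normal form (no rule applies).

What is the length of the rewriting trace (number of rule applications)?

Answer: 2

Derivation:
start.  V:4 E:4  edges: 0-p->0 0-p->3 3-p->0 3-p->3
1. fire R0 via {0↦0, 1↦3}  →  V:4 E:2  edges: 0-p->0 3-p->0
2. fire R0 via {0↦3, 1↦0}  →  V:4 E:0  edges: ∅
final graph: no rule applies after step 2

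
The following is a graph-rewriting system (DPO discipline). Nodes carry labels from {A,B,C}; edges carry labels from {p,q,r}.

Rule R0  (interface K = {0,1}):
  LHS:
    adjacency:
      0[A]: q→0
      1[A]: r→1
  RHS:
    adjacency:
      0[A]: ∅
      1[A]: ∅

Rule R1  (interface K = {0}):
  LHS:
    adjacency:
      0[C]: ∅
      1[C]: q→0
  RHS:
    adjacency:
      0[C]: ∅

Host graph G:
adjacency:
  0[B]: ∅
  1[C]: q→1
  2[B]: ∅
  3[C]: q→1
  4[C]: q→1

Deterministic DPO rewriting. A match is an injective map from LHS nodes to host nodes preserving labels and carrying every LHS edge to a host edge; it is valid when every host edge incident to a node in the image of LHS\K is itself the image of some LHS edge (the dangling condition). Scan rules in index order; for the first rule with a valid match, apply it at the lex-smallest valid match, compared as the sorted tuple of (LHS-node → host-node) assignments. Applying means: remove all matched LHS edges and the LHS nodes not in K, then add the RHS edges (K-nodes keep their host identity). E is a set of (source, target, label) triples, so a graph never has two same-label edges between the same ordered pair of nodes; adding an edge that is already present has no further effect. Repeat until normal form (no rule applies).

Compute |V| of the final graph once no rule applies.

Answer: 3

Derivation:
initial: |V|=5 |E|=3  E = 1-q->1 3-q->1 4-q->1
step 1: apply R1 at {0↦1, 1↦3}  → |V|=4 |E|=2  E = 1-q->1 4-q->1
step 2: apply R1 at {0↦1, 1↦4}  → |V|=3 |E|=1  E = 1-q->1
halt: no rule applies after step 2
NF nodes: {0:B, 1:C, 2:B}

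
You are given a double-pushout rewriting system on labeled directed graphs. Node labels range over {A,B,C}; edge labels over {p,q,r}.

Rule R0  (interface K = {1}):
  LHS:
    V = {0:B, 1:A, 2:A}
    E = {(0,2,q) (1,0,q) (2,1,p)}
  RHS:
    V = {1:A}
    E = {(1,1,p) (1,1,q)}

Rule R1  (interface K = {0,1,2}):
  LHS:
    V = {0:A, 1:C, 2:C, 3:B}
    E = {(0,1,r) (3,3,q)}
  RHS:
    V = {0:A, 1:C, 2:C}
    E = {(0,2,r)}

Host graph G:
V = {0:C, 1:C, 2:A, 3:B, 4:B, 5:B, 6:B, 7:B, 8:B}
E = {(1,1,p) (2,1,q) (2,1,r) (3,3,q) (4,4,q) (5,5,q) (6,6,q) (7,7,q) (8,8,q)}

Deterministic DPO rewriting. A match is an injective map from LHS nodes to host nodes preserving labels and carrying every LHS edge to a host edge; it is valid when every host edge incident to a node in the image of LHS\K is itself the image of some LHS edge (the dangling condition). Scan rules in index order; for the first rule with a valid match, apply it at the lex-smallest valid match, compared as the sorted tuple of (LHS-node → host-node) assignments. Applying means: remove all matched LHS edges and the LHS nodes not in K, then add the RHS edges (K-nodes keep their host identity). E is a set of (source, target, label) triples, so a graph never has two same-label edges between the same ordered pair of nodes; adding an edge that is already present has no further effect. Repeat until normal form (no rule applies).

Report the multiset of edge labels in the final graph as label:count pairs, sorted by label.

Answer: p:1 q:1 r:1

Derivation:
initial: |V|=9 |E|=9  E = 1-p->1 2-q->1 2-r->1 3-q->3 4-q->4 5-q->5 6-q->6 7-q->7 8-q->8
step 1: apply R1 at {0↦2, 1↦1, 2↦0, 3↦3}  → |V|=8 |E|=8  E = 1-p->1 2-r->0 2-q->1 4-q->4 5-q->5 6-q->6 7-q->7 8-q->8
step 2: apply R1 at {0↦2, 1↦0, 2↦1, 3↦4}  → |V|=7 |E|=7  E = 1-p->1 2-q->1 2-r->1 5-q->5 6-q->6 7-q->7 8-q->8
step 3: apply R1 at {0↦2, 1↦1, 2↦0, 3↦5}  → |V|=6 |E|=6  E = 1-p->1 2-r->0 2-q->1 6-q->6 7-q->7 8-q->8
step 4: apply R1 at {0↦2, 1↦0, 2↦1, 3↦6}  → |V|=5 |E|=5  E = 1-p->1 2-q->1 2-r->1 7-q->7 8-q->8
step 5: apply R1 at {0↦2, 1↦1, 2↦0, 3↦7}  → |V|=4 |E|=4  E = 1-p->1 2-r->0 2-q->1 8-q->8
step 6: apply R1 at {0↦2, 1↦0, 2↦1, 3↦8}  → |V|=3 |E|=3  E = 1-p->1 2-q->1 2-r->1
halt: no rule applies after step 6
NF edges: [(1, 1, 'p'), (2, 1, 'q'), (2, 1, 'r')]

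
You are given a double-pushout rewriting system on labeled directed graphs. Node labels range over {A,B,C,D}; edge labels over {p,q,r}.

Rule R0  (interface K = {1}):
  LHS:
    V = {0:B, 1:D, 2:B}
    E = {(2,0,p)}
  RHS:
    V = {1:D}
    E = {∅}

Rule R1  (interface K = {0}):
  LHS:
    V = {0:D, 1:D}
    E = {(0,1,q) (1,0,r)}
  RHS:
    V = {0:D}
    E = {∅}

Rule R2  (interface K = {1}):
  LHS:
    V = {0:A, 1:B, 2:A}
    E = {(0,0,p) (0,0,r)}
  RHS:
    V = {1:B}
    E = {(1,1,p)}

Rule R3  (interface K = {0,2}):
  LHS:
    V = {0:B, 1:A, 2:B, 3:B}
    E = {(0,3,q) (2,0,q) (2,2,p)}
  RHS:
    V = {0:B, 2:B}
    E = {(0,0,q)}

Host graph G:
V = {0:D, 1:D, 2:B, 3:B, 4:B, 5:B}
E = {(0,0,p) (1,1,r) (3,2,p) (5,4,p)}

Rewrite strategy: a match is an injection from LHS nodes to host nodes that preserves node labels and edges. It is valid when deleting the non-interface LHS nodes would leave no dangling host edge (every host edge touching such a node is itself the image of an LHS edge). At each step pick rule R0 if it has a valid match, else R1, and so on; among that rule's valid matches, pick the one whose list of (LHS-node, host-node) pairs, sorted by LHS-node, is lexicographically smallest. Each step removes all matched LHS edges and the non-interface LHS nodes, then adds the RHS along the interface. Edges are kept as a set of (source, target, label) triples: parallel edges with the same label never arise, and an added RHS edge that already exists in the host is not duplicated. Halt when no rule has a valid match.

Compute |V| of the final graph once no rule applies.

Answer: 2

Steps:
start.  V:6 E:4  edges: 0-p->0 1-r->1 3-p->2 5-p->4
1. fire R0 via {0↦2, 1↦0, 2↦3}  →  V:4 E:3  edges: 0-p->0 1-r->1 5-p->4
2. fire R0 via {0↦4, 1↦0, 2↦5}  →  V:2 E:2  edges: 0-p->0 1-r->1
final graph: no rule applies after step 2
NF nodes: {0:D, 1:D}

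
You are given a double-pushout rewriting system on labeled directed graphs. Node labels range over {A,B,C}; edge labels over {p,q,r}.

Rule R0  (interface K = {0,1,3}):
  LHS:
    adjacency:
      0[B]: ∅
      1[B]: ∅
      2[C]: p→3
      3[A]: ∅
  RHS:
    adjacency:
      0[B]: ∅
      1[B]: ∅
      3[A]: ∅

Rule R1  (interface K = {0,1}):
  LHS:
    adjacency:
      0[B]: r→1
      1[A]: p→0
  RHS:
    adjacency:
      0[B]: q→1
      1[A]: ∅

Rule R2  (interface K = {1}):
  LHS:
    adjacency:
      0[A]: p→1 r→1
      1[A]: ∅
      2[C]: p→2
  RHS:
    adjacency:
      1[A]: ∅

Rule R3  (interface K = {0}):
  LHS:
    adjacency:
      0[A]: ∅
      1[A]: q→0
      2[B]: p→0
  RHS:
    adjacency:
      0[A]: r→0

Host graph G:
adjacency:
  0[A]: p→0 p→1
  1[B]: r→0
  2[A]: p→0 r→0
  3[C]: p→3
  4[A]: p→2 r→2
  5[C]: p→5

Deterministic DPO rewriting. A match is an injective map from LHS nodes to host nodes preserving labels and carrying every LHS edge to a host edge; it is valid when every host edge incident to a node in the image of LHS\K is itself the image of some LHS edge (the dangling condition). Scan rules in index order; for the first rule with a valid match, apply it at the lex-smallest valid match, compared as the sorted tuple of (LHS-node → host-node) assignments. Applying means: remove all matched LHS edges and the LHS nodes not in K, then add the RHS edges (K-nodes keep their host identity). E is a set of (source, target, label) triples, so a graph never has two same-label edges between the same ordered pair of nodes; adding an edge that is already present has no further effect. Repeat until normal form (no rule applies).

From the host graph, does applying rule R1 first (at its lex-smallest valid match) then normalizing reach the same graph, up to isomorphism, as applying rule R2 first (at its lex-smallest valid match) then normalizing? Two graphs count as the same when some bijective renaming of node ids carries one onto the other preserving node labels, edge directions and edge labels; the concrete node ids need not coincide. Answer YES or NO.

Answer: YES

Derivation:
branch R1-first: apply at {0↦1, 1↦0} → |E|=8, then 2 more step(s) → NF |V|=2 |E|=2 V={0:A, 1:B} E=0-p->0 1-q->0
branch R2-first: apply at {0↦4, 1↦2, 2↦3} → |E|=6, then 2 more step(s) → NF |V|=2 |E|=2 V={0:A, 1:B} E=0-p->0 1-q->0
graphs isomorphic (equal up to label-preserving node renaming)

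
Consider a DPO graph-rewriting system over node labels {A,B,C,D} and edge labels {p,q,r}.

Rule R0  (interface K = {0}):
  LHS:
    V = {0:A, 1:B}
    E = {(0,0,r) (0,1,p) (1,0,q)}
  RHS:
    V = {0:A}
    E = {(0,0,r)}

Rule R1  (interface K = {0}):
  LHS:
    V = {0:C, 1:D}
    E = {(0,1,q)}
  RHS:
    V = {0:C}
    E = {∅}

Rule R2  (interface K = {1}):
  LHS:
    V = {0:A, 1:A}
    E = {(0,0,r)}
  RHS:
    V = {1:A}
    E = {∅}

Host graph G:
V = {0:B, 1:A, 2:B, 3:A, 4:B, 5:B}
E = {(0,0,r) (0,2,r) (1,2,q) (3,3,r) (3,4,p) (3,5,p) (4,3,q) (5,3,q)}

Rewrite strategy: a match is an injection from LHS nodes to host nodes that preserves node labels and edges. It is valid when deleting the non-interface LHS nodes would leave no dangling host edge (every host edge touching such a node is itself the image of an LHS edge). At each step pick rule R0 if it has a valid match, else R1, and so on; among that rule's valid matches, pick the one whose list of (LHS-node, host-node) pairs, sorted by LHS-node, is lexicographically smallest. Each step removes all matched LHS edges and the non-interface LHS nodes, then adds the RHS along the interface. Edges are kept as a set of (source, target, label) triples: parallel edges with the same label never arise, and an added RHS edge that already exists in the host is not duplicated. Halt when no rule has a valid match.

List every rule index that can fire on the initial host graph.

Answer: [R0]

Derivation:
R0: 2 valid matches — {0↦3, 1↦4}, {0↦3, 1↦5}
R1: no valid match — LHS pattern not found
R2: no valid match — 1 raw match, all fail dangling condition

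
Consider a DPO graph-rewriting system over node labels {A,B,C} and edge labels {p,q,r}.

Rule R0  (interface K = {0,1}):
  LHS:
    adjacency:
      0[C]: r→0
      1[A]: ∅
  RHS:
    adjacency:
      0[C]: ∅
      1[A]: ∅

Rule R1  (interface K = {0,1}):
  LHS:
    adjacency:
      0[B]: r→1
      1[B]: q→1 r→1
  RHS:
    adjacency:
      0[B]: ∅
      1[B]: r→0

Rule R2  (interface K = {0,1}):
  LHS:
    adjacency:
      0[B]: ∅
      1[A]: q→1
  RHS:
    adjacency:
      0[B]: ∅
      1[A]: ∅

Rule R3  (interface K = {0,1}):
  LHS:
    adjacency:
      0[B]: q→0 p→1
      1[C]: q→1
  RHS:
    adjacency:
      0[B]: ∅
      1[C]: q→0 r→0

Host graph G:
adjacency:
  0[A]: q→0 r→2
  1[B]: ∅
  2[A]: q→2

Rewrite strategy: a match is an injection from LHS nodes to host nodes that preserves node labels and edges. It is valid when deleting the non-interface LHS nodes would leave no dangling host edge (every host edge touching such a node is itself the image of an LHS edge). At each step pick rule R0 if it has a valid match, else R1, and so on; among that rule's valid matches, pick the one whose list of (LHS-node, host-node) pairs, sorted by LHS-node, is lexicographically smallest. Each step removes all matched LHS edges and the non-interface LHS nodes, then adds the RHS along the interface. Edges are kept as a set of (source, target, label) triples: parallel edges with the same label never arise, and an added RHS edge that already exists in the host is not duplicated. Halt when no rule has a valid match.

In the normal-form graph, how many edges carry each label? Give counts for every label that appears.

Answer: r:1

Steps:
initial: |V|=3 |E|=3  E = 0-q->0 0-r->2 2-q->2
step 1: apply R2 at {0↦1, 1↦0}  → |V|=3 |E|=2  E = 0-r->2 2-q->2
step 2: apply R2 at {0↦1, 1↦2}  → |V|=3 |E|=1  E = 0-r->2
halt: no rule applies after step 2
NF edges: [(0, 2, 'r')]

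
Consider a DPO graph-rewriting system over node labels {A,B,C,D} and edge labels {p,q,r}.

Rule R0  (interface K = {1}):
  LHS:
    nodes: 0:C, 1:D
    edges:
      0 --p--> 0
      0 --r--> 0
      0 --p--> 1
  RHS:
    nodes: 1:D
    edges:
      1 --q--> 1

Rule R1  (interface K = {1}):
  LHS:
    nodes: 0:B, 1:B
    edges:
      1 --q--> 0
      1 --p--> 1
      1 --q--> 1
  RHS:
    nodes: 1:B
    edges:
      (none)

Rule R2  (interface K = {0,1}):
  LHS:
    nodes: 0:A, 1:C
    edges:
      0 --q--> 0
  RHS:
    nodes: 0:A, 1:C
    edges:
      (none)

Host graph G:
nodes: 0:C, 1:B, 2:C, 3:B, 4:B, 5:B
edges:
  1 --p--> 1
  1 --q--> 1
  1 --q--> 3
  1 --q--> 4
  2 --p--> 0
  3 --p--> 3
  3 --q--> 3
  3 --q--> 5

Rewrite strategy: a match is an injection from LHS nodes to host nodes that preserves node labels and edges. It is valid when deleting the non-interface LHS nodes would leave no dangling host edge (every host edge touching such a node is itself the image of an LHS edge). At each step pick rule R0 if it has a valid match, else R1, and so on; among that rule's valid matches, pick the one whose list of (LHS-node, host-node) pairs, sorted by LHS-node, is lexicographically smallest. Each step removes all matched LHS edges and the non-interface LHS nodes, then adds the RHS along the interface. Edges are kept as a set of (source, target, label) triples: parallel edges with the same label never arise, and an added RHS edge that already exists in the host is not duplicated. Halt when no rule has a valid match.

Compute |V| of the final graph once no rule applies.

Answer: 4

Derivation:
start.  V:6 E:8  edges: 1-p->1 1-q->1 1-q->3 1-q->4 2-p->0 3-p->3 3-q->3 3-q->5
1. fire R1 via {0↦4, 1↦1}  →  V:5 E:5  edges: 1-q->3 2-p->0 3-p->3 3-q->3 3-q->5
2. fire R1 via {0↦5, 1↦3}  →  V:4 E:2  edges: 1-q->3 2-p->0
normal form: no rule applies after step 2
NF nodes: {0:C, 1:B, 2:C, 3:B}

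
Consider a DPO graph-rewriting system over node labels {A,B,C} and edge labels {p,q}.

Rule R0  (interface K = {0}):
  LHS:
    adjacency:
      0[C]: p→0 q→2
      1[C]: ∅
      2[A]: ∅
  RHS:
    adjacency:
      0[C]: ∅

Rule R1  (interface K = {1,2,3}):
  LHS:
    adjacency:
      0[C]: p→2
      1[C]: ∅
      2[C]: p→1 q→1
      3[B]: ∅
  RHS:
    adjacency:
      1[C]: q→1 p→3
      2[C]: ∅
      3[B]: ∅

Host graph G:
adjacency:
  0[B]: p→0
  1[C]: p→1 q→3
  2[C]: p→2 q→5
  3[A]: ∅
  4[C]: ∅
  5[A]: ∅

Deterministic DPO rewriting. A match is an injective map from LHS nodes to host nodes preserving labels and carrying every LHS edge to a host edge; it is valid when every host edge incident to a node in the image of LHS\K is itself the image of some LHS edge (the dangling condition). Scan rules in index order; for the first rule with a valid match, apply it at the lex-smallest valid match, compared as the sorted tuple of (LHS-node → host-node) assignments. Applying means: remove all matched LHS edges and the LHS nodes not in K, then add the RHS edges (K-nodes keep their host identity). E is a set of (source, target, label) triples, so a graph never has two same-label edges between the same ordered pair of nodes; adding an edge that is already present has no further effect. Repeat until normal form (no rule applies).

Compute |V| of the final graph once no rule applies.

Answer: 2

Rewrite trace:
initial: |V|=6 |E|=5  E = 0-p->0 1-p->1 1-q->3 2-p->2 2-q->5
step 1: apply R0 at {0↦1, 1↦4, 2↦3}  → |V|=4 |E|=3  E = 0-p->0 2-p->2 2-q->5
step 2: apply R0 at {0↦2, 1↦1, 2↦5}  → |V|=2 |E|=1  E = 0-p->0
final graph: no rule applies after step 2
NF nodes: {0:B, 2:C}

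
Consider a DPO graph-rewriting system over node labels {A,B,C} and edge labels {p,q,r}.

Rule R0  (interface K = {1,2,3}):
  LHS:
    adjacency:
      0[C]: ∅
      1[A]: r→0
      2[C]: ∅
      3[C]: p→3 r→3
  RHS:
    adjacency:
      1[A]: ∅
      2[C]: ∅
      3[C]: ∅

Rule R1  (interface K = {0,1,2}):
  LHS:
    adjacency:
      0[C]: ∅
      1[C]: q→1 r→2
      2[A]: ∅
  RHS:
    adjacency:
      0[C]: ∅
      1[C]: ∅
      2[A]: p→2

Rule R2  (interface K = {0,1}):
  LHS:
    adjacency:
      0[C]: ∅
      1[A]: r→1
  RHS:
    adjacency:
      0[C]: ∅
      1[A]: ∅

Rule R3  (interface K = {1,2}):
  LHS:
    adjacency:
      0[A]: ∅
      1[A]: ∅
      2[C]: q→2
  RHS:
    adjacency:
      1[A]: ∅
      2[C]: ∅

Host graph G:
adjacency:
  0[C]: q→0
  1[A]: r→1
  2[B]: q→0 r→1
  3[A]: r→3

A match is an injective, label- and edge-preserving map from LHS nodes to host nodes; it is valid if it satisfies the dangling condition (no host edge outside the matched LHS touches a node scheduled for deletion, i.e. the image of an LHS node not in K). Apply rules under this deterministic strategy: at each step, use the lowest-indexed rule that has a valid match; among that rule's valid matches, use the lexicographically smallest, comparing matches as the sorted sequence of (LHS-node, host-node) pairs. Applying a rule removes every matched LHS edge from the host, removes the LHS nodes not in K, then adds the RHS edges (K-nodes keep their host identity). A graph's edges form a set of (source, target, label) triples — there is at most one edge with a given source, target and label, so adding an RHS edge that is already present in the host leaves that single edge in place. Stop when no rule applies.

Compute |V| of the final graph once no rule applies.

Answer: 3

Rewrite trace:
initial: |V|=4 |E|=5  E = 0-q->0 1-r->1 2-q->0 2-r->1 3-r->3
step 1: apply R2 at {0↦0, 1↦1}  → |V|=4 |E|=4  E = 0-q->0 2-q->0 2-r->1 3-r->3
step 2: apply R2 at {0↦0, 1↦3}  → |V|=4 |E|=3  E = 0-q->0 2-q->0 2-r->1
step 3: apply R3 at {0↦3, 1↦1, 2↦0}  → |V|=3 |E|=2  E = 2-q->0 2-r->1
final graph: no rule applies after step 3
NF nodes: {0:C, 1:A, 2:B}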